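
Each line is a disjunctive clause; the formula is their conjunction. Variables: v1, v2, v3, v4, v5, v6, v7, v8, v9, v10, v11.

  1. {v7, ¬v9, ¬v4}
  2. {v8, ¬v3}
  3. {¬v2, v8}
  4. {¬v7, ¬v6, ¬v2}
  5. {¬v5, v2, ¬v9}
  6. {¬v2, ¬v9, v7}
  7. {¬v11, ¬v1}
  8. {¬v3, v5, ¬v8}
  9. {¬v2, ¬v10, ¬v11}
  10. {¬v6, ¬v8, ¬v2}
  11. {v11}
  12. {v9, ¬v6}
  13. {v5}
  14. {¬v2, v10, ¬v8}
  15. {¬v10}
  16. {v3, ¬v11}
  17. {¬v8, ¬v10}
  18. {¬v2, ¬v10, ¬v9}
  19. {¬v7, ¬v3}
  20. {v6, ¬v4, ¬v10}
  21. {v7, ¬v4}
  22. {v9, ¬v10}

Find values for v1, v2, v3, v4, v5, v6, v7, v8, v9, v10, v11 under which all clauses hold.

v1=F  v2=F  v3=T  v4=F  v5=T  v6=F  v7=F  v8=T  v9=F  v10=F  v11=T

(v11) is a unit clause, so v11 = True.
Unit propagation: (¬v1) forces v1 = False.
(v5) is a unit clause, so v5 = True.
Unit propagation: (¬v10) forces v10 = False.
Unit propagation: (v3) forces v3 = True.
(v8) is a unit clause, so v8 = True.
(¬v2) is a unit clause, so v2 = False.
Unit propagation: (¬v9) forces v9 = False.
(¬v6) is a unit clause, so v6 = False.
The clause (¬v7) is unit: v7 must be False.
(¬v4) is a unit clause, so v4 = False.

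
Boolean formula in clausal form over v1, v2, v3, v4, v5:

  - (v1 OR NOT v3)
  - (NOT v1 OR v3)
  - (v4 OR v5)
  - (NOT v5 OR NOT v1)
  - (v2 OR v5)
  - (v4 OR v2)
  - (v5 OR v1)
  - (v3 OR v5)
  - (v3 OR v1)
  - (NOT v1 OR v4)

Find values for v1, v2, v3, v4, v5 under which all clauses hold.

v1=1  v2=1  v3=1  v4=1  v5=0

Pure literal: v2 appears only positively; assign v2 = True.
v4 occurs only positively in the remaining clauses — set v4 = True.
Try v1 = True.
  then v3 is forced to True.
  then v5 is forced to False.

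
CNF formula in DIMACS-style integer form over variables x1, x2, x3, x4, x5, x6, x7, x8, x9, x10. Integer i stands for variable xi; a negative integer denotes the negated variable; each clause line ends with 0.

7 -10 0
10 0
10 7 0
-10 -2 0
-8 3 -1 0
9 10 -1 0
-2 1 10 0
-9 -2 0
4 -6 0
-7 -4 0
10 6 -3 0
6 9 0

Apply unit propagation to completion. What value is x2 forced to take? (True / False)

False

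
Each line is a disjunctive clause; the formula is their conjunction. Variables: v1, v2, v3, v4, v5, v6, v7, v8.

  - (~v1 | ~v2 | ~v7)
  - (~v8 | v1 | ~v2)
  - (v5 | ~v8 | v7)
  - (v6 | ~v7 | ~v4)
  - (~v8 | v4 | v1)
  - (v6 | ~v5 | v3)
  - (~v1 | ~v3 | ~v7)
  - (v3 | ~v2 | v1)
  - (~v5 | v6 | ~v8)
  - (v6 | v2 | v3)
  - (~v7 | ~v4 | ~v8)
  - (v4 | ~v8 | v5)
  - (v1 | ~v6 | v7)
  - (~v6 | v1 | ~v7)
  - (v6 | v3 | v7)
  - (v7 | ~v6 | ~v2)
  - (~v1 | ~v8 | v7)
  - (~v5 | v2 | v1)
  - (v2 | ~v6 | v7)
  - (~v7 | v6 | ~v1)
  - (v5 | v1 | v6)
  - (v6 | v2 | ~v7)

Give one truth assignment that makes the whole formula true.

v1=True, v2=False, v3=False, v4=True, v5=True, v6=True, v7=True, v8=False

Check each clause:
  1. (~v7 | ~v1 | ~v2) — ~v2 is true.
  2. (~v2 | v1 | ~v8) — ~v8 is true.
  3. (v7 | ~v8 | v5) — ~v8 is true.
  4. (~v4 | ~v7 | v6) — v6 is true.
  5. (v4 | v1 | ~v8) — ~v8 is true.
  6. (v6 | v3 | ~v5) — v6 is true.
  7. (~v1 | ~v3 | ~v7) — ~v3 is true.
  8. (v3 | v1 | ~v2) — v1 is true.
  9. (~v8 | v6 | ~v5) — ~v8 is true.
  10. (v6 | v2 | v3) — v6 is true.
  11. (~v8 | ~v4 | ~v7) — ~v8 is true.
  12. (v4 | ~v8 | v5) — ~v8 is true.
  13. (v7 | ~v6 | v1) — v1 is true.
  14. (v1 | ~v6 | ~v7) — v1 is true.
  15. (v3 | v6 | v7) — v6 is true.
  16. (~v2 | ~v6 | v7) — ~v2 is true.
  17. (~v1 | ~v8 | v7) — ~v8 is true.
  18. (v1 | v2 | ~v5) — v1 is true.
  19. (~v6 | v7 | v2) — v7 is true.
  20. (~v1 | v6 | ~v7) — v6 is true.
  21. (v6 | v1 | v5) — v1 is true.
  22. (v6 | ~v7 | v2) — v6 is true.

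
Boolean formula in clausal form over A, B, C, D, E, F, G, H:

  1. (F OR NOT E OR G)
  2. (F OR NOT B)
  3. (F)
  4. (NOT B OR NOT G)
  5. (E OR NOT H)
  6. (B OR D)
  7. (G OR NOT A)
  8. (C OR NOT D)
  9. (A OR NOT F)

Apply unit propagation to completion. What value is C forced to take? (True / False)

True

(F) is a unit clause: F = True.
In (NOT F OR A), NOT F is now false; A must hold, so A = True.
In (G OR NOT A), NOT A is now false; G must hold, so G = True.
In (NOT B OR NOT G), NOT G is now false; NOT B must hold, so B = False.
In (B OR D), B is now false; D must hold, so D = True.
(NOT D OR C): since D = True, the clause reduces to (C). C = True.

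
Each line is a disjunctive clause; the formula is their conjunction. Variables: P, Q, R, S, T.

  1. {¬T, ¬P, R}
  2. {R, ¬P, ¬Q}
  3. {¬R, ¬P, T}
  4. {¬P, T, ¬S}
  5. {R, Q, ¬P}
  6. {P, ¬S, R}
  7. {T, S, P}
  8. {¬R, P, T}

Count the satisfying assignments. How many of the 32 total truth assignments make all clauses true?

10

Case analysis on P and R:
  P=T, R=T: remaining (Q,S,T) ∈ {(F,F,T); (F,T,T); (T,F,T); (T,T,T)} — 4.
  P=T, R=F: a clause becomes empty — 0.
  P=F, R=T: remaining (Q,S,T) ∈ {(F,F,T); (F,T,T); (T,F,T); (T,T,T)} — 4.
  P=F, R=F: remaining (Q,S,T) ∈ {(F,F,T); (T,F,T)} — 2.
Total: 4 + 0 + 4 + 2 = 10.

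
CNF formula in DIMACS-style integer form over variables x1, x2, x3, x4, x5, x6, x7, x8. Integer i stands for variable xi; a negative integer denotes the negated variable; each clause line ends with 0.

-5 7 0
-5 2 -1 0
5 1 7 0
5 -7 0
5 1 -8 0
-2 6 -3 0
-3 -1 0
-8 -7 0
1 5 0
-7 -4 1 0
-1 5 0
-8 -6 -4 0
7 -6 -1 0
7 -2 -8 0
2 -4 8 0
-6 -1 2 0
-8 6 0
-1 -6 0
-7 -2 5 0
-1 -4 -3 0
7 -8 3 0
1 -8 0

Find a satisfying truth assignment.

x1=False  x2=True  x3=False  x4=False  x5=True  x6=False  x7=True  x8=False

x4 occurs only negated in the remaining clauses — set x4 = False.
Branch on x1: take x1 = False.
  then x5 is forced to True.
  then x7 is forced to True.
  then x8 is forced to False.
The remaining clauses are satisfied by x2 = True, x3 = False, x6 = False.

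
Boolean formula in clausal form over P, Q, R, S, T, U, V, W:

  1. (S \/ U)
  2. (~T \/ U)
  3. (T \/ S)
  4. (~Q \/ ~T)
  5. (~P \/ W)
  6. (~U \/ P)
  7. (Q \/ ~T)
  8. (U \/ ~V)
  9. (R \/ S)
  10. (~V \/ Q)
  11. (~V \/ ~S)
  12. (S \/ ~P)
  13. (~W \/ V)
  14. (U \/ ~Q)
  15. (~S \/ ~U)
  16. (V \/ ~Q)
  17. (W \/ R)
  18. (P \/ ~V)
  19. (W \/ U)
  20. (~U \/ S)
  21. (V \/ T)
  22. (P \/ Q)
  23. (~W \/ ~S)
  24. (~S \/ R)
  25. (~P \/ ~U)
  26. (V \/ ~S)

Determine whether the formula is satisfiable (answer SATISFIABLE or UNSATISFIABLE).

S = True:
  propagation gives V=False; an empty clause results — contradiction.
S = False:
  propagation gives U=True; an empty clause results — contradiction.
Every branch closes, so no satisfying assignment exists.

UNSATISFIABLE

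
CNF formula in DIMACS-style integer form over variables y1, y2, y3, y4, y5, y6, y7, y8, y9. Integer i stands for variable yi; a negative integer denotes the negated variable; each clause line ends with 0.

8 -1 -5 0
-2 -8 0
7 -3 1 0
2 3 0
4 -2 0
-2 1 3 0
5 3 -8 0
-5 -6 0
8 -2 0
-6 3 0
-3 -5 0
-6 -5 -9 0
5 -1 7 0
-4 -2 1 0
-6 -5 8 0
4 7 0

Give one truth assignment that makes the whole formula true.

y1=False, y2=False, y3=True, y4=True, y5=False, y6=False, y7=True, y8=False, y9=False

Pure literal: y6 appears only negated; assign y6 = False.
Pure literal: y7 appears only positively; assign y7 = True.
Set y1 = False and propagate.
The remaining clauses are satisfied by y2 = False, y3 = True, y4 = True, y5 = False, y8 = False, y9 = False.
Every clause has at least one true literal under this assignment.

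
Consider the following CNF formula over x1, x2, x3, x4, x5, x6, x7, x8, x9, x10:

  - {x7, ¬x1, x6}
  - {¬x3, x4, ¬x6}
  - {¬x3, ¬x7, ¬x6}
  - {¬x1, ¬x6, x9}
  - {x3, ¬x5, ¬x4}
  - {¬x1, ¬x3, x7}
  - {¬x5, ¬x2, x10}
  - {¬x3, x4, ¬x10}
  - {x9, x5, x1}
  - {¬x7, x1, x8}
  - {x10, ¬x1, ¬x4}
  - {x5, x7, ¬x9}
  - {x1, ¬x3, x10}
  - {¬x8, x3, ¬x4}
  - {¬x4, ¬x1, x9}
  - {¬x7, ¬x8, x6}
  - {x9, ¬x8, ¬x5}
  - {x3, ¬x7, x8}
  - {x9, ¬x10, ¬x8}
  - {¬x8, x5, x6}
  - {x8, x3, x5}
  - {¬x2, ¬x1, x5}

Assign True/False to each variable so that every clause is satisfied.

Try x1 = False.
For the remaining variables, x2 = True, x3 = False, x4 = False, x5 = True, x6 = False, x7 = False, x8 = False, x9 = True, x10 = True works.
Check each clause:
  1. {¬x1, x7, x6} — ¬x1 is true.
  2. {¬x6, ¬x3, x4} — ¬x6 is true.
  3. {¬x3, ¬x6, ¬x7} — ¬x7 is true.
  4. {¬x1, x9, ¬x6} — x9 is true.
  5. {¬x4, ¬x5, x3} — ¬x4 is true.
  6. {¬x3, ¬x1, x7} — ¬x3 is true.
  7. {x10, ¬x5, ¬x2} — x10 is true.
  8. {¬x10, x4, ¬x3} — ¬x3 is true.
  9. {x5, x1, x9} — x9 is true.
  10. {x1, ¬x7, x8} — ¬x7 is true.
  11. {x10, ¬x1, ¬x4} — x10 is true.
  12. {x7, ¬x9, x5} — x5 is true.
  13. {x1, ¬x3, x10} — x10 is true.
  14. {x3, ¬x4, ¬x8} — ¬x8 is true.
  15. {x9, ¬x4, ¬x1} — x9 is true.
  16. {x6, ¬x7, ¬x8} — ¬x8 is true.
  17. {¬x5, ¬x8, x9} — ¬x8 is true.
  18. {x8, x3, ¬x7} — ¬x7 is true.
  19. {x9, ¬x10, ¬x8} — ¬x8 is true.
  20. {x6, ¬x8, x5} — ¬x8 is true.
  21. {x5, x8, x3} — x5 is true.
  22. {¬x2, ¬x1, x5} — x5 is true.

x1 = F, x2 = T, x3 = F, x4 = F, x5 = T, x6 = F, x7 = F, x8 = F, x9 = T, x10 = T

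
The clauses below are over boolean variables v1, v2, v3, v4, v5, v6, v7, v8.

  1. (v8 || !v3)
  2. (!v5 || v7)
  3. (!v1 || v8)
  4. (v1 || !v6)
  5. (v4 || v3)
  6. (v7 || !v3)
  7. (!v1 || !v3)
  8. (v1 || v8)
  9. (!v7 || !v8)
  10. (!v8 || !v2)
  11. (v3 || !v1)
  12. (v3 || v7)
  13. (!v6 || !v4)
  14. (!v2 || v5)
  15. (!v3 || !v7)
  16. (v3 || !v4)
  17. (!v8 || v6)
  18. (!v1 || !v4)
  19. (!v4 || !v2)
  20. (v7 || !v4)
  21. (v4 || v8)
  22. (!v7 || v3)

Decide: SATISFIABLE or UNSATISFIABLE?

UNSATISFIABLE

v3 = True:
  propagation gives v8=True, v7=True; an empty clause results — contradiction.
v3 = False:
  propagation gives v4=True; an empty clause results — contradiction.
Every branch closes, so no satisfying assignment exists.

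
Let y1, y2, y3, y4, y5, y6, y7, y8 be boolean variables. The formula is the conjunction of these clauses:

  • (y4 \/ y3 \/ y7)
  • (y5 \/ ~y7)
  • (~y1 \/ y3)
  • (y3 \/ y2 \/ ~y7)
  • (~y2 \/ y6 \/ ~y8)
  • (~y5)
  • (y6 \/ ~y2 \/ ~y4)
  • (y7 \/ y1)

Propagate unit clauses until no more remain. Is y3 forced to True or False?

True

(~y5) stands alone — y5 = False.
(y5 \/ ~y7) with y5 = False leaves only ~y7, so y7 = False.
From (y7 \/ y1) and y7 = False: y1 = True.
(y3 \/ ~y1) with y1 = True leaves only y3, so y3 = True.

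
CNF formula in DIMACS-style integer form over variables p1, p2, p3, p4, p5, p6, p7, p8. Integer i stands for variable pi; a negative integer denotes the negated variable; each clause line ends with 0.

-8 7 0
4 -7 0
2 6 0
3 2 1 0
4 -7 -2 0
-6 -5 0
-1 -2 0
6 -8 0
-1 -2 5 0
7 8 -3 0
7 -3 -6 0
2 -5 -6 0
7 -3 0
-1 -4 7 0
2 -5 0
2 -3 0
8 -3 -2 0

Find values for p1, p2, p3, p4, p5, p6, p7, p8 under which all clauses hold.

p1 = False  p2 = True  p3 = False  p4 = True  p5 = False  p6 = True  p7 = True  p8 = False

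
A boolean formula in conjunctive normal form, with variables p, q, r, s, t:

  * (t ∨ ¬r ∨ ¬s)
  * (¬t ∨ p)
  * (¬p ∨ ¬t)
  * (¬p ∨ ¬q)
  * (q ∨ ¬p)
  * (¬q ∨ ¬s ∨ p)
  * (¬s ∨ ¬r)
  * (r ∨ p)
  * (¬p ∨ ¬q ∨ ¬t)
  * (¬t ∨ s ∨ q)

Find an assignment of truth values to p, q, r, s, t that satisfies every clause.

Try p = False.
  then t is forced to False.
  then r is forced to True.
  then s is forced to False.
q is now unconstrained; take q = False.

p=F  q=F  r=T  s=F  t=F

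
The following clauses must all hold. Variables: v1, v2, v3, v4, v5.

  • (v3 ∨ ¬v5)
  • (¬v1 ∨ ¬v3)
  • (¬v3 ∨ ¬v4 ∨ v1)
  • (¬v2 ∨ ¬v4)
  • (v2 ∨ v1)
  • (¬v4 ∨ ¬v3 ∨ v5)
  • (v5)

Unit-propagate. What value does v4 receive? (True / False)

False

Unit clause (v5) sets v5 = True.
From (¬v5 ∨ v3) and v5 = True: v3 = True.
(¬v3 ∨ ¬v1): since v3 = True, the clause reduces to (¬v1). v1 = False.
(¬v3 ∨ ¬v4 ∨ v1): since v1 = False, v3 = True, the clause reduces to (¬v4). v4 = False.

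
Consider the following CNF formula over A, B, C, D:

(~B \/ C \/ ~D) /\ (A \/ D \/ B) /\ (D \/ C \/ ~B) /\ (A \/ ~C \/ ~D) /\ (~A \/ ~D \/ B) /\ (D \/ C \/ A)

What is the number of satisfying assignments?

6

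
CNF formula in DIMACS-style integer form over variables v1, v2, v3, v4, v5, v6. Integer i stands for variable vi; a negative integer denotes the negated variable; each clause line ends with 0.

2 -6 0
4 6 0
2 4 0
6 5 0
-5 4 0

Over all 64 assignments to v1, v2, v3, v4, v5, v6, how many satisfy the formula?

20

Split on v4, then v6.
  v4=1, v6=1: forces v2=1; v1, v3, v5 free → 2^3 = 8.
  v4=1, v6=0: forces v5=1; v1, v2, v3 free → 2^3 = 8.
  v4=0, v6=1: remaining (v1,v2,v3,v5) ∈ {(0,1,0,0); (0,1,1,0); (1,1,0,0); (1,1,1,0)} — 4.
  v4=0, v6=0: a clause becomes empty — 0.
Total: 8 + 8 + 4 + 0 = 20.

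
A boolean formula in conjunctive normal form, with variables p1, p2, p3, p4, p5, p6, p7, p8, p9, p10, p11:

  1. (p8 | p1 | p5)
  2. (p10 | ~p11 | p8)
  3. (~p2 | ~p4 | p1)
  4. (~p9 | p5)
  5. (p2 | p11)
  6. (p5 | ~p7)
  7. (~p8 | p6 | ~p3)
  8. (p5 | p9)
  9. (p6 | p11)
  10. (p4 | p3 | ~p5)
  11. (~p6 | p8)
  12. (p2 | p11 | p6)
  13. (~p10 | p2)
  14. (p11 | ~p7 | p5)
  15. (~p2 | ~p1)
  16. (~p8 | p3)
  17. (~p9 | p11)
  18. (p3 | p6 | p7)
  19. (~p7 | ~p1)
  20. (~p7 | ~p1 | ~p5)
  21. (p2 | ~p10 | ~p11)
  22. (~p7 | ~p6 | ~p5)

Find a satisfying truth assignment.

p1 = True, p2 = False, p3 = True, p4 = False, p5 = True, p6 = True, p7 = False, p8 = True, p9 = True, p10 = False, p11 = True

Check each clause:
  1. (p1 | p8 | p5) — p8 is true.
  2. (p8 | ~p11 | p10) — p8 is true.
  3. (~p4 | ~p2 | p1) — p1 is true.
  4. (~p9 | p5) — p5 is true.
  5. (p2 | p11) — p11 is true.
  6. (p5 | ~p7) — ~p7 is true.
  7. (~p8 | ~p3 | p6) — p6 is true.
  8. (p5 | p9) — p9 is true.
  9. (p11 | p6) — p11 is true.
  10. (p3 | ~p5 | p4) — p3 is true.
  11. (~p6 | p8) — p8 is true.
  12. (p2 | p11 | p6) — p11 is true.
  13. (~p10 | p2) — ~p10 is true.
  14. (p5 | p11 | ~p7) — ~p7 is true.
  15. (~p1 | ~p2) — ~p2 is true.
  16. (p3 | ~p8) — p3 is true.
  17. (~p9 | p11) — p11 is true.
  18. (p3 | p7 | p6) — p3 is true.
  19. (~p1 | ~p7) — ~p7 is true.
  20. (~p5 | ~p1 | ~p7) — ~p7 is true.
  21. (~p11 | ~p10 | p2) — ~p10 is true.
  22. (~p5 | ~p7 | ~p6) — ~p7 is true.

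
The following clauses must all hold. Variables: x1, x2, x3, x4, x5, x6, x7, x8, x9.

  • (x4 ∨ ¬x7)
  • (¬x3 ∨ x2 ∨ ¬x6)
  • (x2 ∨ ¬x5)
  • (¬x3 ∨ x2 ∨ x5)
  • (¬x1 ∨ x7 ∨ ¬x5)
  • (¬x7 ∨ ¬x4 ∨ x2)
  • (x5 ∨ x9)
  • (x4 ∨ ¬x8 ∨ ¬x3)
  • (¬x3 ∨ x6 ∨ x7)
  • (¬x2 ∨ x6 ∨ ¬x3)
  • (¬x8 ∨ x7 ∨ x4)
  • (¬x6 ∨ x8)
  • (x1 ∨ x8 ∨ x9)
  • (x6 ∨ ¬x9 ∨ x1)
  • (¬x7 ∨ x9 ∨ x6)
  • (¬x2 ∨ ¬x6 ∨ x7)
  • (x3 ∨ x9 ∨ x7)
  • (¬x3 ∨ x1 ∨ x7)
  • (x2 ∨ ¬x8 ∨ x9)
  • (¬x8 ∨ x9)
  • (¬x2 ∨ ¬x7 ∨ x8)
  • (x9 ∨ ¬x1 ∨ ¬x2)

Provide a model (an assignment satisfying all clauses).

x1 = True, x2 = False, x3 = False, x4 = True, x5 = False, x6 = False, x7 = False, x8 = True, x9 = True

Set x1 = True and propagate.
Try x2 = False.
  then x5 is forced to False.
  then x3 is forced to False.
  then x9 is forced to True.
The remaining clauses are satisfied by x4 = True, x6 = False, x7 = False, x8 = True.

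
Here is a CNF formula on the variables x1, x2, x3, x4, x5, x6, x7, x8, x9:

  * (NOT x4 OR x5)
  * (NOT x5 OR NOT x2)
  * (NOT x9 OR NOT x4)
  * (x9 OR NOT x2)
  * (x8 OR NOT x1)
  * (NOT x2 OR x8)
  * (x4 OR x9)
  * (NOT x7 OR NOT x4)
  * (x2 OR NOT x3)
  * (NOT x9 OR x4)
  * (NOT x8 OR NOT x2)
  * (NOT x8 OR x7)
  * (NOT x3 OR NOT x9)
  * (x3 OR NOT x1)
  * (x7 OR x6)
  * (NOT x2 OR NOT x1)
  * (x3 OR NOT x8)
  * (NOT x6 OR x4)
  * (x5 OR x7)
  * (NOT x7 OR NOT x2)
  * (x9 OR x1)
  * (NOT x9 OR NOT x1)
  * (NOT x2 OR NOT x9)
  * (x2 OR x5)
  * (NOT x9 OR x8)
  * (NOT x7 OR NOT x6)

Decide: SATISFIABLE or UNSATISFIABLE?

UNSATISFIABLE

x2 = True:
  propagation gives x5=False, x4=False, x9=True; an empty clause results — contradiction.
x2 = False:
  propagation gives x3=False, x1=False, x8=False, x9=True; an empty clause results — contradiction.
Every branch closes, so no satisfying assignment exists.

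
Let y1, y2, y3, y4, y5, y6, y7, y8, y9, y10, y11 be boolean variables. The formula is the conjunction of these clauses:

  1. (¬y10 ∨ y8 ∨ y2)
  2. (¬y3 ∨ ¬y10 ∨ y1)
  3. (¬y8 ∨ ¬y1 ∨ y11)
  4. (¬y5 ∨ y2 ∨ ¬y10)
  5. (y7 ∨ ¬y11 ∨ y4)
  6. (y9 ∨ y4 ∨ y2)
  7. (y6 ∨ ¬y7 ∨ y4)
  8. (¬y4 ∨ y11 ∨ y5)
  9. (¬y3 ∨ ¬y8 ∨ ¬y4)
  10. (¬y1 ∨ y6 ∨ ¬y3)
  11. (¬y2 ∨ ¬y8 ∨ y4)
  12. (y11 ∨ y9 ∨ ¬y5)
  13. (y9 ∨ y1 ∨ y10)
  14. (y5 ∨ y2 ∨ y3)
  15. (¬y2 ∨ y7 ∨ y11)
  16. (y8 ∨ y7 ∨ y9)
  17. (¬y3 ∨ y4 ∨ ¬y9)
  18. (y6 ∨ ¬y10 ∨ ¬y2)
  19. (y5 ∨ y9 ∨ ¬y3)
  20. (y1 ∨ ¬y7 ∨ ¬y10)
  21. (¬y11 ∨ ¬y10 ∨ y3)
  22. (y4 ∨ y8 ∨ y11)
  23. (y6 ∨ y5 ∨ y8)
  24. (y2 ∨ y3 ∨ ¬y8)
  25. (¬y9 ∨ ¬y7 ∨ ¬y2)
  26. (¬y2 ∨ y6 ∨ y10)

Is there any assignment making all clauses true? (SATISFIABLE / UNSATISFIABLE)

y6 occurs only positively in the remaining clauses — set y6 = True.
Branch on y1: take y1 = False.
For the remaining variables, y2 = True, y3 = False, y4 = True, y5 = True, y7 = False, y8 = True, y9 = True, y10 = False, y11 = True works.
Every clause has at least one true literal under this assignment.
So y1=F, y2=T, y3=F, y4=T, y5=T, y6=T, y7=F, y8=T, y9=T, y10=F, y11=T is a satisfying assignment.

SATISFIABLE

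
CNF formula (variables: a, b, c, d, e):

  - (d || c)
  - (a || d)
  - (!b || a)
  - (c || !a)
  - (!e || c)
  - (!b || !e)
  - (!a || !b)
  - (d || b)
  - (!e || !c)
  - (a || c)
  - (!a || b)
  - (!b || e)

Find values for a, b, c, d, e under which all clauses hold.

a=F  b=F  c=T  d=T  e=F

Check each clause:
  1. (d || c) — c is true.
  2. (d || a) — d is true.
  3. (a || !b) — !b is true.
  4. (c || !a) — c is true.
  5. (c || !e) — c is true.
  6. (!e || !b) — !e is true.
  7. (!b || !a) — !b is true.
  8. (b || d) — d is true.
  9. (!e || !c) — !e is true.
  10. (a || c) — c is true.
  11. (b || !a) — !a is true.
  12. (e || !b) — !b is true.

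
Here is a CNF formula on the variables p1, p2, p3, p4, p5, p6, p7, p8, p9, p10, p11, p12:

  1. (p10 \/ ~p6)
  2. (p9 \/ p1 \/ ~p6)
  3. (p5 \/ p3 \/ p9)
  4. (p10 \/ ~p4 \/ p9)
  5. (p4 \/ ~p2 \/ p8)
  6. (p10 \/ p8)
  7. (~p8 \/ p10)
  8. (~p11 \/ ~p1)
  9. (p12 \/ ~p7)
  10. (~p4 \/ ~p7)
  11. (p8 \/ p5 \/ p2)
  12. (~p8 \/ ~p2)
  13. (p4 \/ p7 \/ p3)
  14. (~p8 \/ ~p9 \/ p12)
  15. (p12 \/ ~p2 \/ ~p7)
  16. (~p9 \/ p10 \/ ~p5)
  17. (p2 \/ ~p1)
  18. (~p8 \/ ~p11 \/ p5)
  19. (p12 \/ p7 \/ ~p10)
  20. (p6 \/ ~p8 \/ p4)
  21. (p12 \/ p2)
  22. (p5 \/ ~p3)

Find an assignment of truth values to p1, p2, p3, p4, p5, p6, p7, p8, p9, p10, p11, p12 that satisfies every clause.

p1=False, p2=True, p3=False, p4=True, p5=False, p6=False, p7=False, p8=False, p9=True, p10=True, p11=True, p12=True

Check each clause:
  1. (p10 \/ ~p6) — ~p6 is true.
  2. (p9 \/ ~p6 \/ p1) — ~p6 is true.
  3. (p9 \/ p5 \/ p3) — p9 is true.
  4. (~p4 \/ p10 \/ p9) — p9 is true.
  5. (p8 \/ ~p2 \/ p4) — p4 is true.
  6. (p10 \/ p8) — p10 is true.
  7. (p10 \/ ~p8) — ~p8 is true.
  8. (~p1 \/ ~p11) — ~p1 is true.
  9. (p12 \/ ~p7) — ~p7 is true.
  10. (~p7 \/ ~p4) — ~p7 is true.
  11. (p5 \/ p2 \/ p8) — p2 is true.
  12. (~p8 \/ ~p2) — ~p8 is true.
  13. (p3 \/ p7 \/ p4) — p4 is true.
  14. (p12 \/ ~p9 \/ ~p8) — ~p8 is true.
  15. (~p2 \/ ~p7 \/ p12) — ~p7 is true.
  16. (~p9 \/ p10 \/ ~p5) — p10 is true.
  17. (~p1 \/ p2) — p2 is true.
  18. (~p11 \/ p5 \/ ~p8) — ~p8 is true.
  19. (~p10 \/ p7 \/ p12) — p12 is true.
  20. (p4 \/ p6 \/ ~p8) — ~p8 is true.
  21. (p12 \/ p2) — p2 is true.
  22. (p5 \/ ~p3) — ~p3 is true.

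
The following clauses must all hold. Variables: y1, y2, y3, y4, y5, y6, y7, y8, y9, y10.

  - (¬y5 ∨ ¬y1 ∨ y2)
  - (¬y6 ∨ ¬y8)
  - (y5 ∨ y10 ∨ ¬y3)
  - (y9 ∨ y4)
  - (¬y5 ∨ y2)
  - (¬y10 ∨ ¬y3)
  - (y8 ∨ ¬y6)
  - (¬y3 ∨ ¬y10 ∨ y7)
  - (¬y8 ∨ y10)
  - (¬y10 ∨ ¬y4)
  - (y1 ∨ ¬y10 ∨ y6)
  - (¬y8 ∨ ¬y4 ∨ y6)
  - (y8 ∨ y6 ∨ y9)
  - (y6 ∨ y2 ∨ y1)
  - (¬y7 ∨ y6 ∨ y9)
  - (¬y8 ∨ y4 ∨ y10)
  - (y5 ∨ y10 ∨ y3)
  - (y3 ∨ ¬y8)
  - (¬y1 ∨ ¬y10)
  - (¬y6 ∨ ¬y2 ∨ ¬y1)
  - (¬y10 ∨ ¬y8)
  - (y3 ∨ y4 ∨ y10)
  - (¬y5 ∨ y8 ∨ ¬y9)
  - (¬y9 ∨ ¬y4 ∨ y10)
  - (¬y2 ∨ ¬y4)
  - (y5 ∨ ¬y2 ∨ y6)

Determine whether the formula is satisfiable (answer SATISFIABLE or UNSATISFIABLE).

y10 = True:
  propagation gives y3=False, y4=False, y9=True, y8=False; an empty clause results — contradiction.
y10 = False:
  propagation gives y8=False, y6=False, y9=True, y5=False; an empty clause results — contradiction.
Every branch closes, so no satisfying assignment exists.

UNSATISFIABLE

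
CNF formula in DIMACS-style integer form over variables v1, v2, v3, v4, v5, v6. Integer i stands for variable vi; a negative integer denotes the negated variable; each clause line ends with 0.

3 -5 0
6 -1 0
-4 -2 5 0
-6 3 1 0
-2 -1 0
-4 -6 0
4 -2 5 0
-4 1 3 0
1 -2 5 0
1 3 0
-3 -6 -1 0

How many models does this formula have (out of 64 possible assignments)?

Split on v1, then v3.
  v1=1, v3=1: a clause becomes empty — 0.
  v1=1, v3=0: remaining (v2,v4,v5,v6) ∈ {(0,0,0,1)} — 1.
  v1=0, v3=1: 9 of the 16 assignments to (v2,v4,v5,v6) work.
  v1=0, v3=0: a clause becomes empty — 0.
Total: 0 + 1 + 9 + 0 = 10.

10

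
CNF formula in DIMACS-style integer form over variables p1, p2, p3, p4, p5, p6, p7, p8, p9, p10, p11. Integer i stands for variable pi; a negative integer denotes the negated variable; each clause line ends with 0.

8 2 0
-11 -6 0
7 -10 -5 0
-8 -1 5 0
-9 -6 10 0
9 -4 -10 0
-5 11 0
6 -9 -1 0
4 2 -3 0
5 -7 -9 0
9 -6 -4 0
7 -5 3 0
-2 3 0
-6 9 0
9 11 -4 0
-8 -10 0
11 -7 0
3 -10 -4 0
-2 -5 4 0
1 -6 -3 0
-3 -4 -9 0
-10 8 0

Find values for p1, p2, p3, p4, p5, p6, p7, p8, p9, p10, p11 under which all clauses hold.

p1 = False, p2 = True, p3 = True, p4 = False, p5 = False, p6 = False, p7 = False, p8 = True, p9 = True, p10 = False, p11 = False

Try p1 = False.
The remaining clauses are satisfied by p2 = True, p3 = True, p4 = False, p5 = False, p6 = False, p7 = False, p8 = True, p9 = True, p10 = False, p11 = False.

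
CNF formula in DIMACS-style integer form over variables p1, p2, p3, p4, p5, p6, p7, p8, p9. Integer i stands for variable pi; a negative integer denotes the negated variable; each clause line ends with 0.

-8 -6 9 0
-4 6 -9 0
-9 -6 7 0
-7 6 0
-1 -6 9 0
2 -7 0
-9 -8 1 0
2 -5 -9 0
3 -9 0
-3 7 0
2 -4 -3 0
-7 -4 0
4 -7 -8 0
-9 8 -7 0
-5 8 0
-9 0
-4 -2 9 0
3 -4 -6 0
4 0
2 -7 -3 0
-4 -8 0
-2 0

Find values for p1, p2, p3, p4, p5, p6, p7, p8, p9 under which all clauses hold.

p1=False, p2=False, p3=False, p4=True, p5=False, p6=False, p7=False, p8=False, p9=False

Check each clause:
  1. (!p6 || p9 || !p8) — !p8 is true.
  2. (!p4 || !p9 || p6) — !p9 is true.
  3. (p7 || !p6 || !p9) — !p6 is true.
  4. (!p7 || p6) — !p7 is true.
  5. (!p1 || !p6 || p9) — !p6 is true.
  6. (p2 || !p7) — !p7 is true.
  7. (!p8 || p1 || !p9) — !p8 is true.
  8. (p2 || !p5 || !p9) — !p5 is true.
  9. (p3 || !p9) — !p9 is true.
  10. (p7 || !p3) — !p3 is true.
  11. (!p4 || !p3 || p2) — !p3 is true.
  12. (!p7 || !p4) — !p7 is true.
  13. (!p7 || p4 || !p8) — !p8 is true.
  14. (!p7 || p8 || !p9) — !p7 is true.
  15. (p8 || !p5) — !p5 is true.
  16. (!p9) — !p9 is true.
  17. (!p4 || p9 || !p2) — !p2 is true.
  18. (!p6 || !p4 || p3) — !p6 is true.
  19. (p4) — p4 is true.
  20. (p2 || !p7 || !p3) — !p7 is true.
  21. (!p4 || !p8) — !p8 is true.
  22. (!p2) — !p2 is true.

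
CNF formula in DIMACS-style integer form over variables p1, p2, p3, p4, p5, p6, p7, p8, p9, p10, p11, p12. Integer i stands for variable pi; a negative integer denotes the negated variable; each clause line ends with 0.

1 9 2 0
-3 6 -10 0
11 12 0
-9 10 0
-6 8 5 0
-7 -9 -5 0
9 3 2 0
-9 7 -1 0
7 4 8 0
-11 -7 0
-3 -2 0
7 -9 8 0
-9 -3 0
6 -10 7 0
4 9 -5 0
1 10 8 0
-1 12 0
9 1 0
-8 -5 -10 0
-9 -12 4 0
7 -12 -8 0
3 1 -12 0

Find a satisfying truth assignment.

p1=F  p2=T  p3=F  p4=F  p5=F  p6=T  p7=F  p8=T  p9=T  p10=T  p11=T  p12=F

Branch on p1: take p1 = False.
  then p9 is forced to True.
  then p10 is forced to True.
  then p3 is forced to False.
  then p12 is forced to False.
  then p11 is forced to True.
  then p7 is forced to False.
  then p8 is forced to True.
  then p6 is forced to True.
  then p5 is forced to False.
p2, p4 are now unconstrained; take p2 = True, p4 = False.
Every clause has at least one true literal under this assignment.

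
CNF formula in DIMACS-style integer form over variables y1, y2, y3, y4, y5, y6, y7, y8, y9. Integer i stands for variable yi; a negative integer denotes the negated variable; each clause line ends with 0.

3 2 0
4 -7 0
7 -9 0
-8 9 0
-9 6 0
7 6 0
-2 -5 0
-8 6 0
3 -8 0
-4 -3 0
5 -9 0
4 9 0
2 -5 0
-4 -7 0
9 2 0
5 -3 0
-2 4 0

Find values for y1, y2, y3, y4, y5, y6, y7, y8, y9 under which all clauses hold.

y1 = False, y2 = True, y3 = False, y4 = True, y5 = False, y6 = True, y7 = False, y8 = False, y9 = False

Pure literal: y6 appears only positively; assign y6 = True.
Pure literal: y8 appears only negated; assign y8 = False.
Try y2 = True.
  then y5 is forced to False.
  then y9 is forced to False.
  then y4 is forced to True.
  then y3 is forced to False.
  then y7 is forced to False.
y1 is now unconstrained; take y1 = False.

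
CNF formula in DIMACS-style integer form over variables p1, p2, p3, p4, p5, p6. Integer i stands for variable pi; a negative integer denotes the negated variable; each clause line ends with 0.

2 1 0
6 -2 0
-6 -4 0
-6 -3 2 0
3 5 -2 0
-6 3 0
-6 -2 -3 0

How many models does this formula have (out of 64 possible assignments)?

8

Satisfying assignments:
  p1=1 p2=0 p3=0 p4=0 p5=0 p6=0
  p1=1 p2=0 p3=0 p4=0 p5=1 p6=0
  p1=1 p2=0 p3=0 p4=1 p5=0 p6=0
  p1=1 p2=0 p3=0 p4=1 p5=1 p6=0
  p1=1 p2=0 p3=1 p4=0 p5=0 p6=0
  p1=1 p2=0 p3=1 p4=0 p5=1 p6=0
  p1=1 p2=0 p3=1 p4=1 p5=0 p6=0
  p1=1 p2=0 p3=1 p4=1 p5=1 p6=0
Count: 8.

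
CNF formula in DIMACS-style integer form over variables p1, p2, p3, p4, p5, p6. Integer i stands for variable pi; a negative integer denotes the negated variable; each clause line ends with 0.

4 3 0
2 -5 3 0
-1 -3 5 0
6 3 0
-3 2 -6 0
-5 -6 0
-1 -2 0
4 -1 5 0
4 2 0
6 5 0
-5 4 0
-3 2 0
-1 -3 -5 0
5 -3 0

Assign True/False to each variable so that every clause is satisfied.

p1=0, p2=0, p3=0, p4=1, p5=0, p6=1

Check each clause:
  1. (p3 \/ p4) — p4 is true.
  2. (p3 \/ ~p5 \/ p2) — ~p5 is true.
  3. (p5 \/ ~p1 \/ ~p3) — ~p3 is true.
  4. (p3 \/ p6) — p6 is true.
  5. (p2 \/ ~p3 \/ ~p6) — ~p3 is true.
  6. (~p6 \/ ~p5) — ~p5 is true.
  7. (~p2 \/ ~p1) — ~p1 is true.
  8. (p4 \/ p5 \/ ~p1) — p4 is true.
  9. (p2 \/ p4) — p4 is true.
  10. (p6 \/ p5) — p6 is true.
  11. (~p5 \/ p4) — ~p5 is true.
  12. (p2 \/ ~p3) — ~p3 is true.
  13. (~p3 \/ ~p5 \/ ~p1) — ~p5 is true.
  14. (~p3 \/ p5) — ~p3 is true.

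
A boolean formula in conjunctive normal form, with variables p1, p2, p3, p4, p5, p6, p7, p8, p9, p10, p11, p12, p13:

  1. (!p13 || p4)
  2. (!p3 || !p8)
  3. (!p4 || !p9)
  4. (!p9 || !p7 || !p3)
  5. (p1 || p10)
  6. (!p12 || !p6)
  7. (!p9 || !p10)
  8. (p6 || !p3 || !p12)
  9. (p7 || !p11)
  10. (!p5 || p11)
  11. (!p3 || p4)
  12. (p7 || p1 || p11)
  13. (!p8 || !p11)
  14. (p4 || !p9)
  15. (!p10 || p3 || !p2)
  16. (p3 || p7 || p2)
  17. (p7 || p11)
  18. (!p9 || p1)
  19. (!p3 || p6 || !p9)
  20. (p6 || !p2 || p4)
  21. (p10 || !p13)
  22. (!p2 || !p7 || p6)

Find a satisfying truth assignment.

p1=False, p2=False, p3=True, p4=True, p5=True, p6=True, p7=True, p8=False, p9=False, p10=True, p11=True, p12=False, p13=False

Check each clause:
  1. (!p13 || p4) — !p13 is true.
  2. (!p8 || !p3) — !p8 is true.
  3. (!p9 || !p4) — !p9 is true.
  4. (!p3 || !p7 || !p9) — !p9 is true.
  5. (p1 || p10) — p10 is true.
  6. (!p6 || !p12) — !p12 is true.
  7. (!p9 || !p10) — !p9 is true.
  8. (!p12 || p6 || !p3) — !p12 is true.
  9. (p7 || !p11) — p7 is true.
  10. (!p5 || p11) — p11 is true.
  11. (p4 || !p3) — p4 is true.
  12. (p1 || p11 || p7) — p11 is true.
  13. (!p11 || !p8) — !p8 is true.
  14. (p4 || !p9) — p4 is true.
  15. (!p2 || p3 || !p10) — p3 is true.
  16. (p7 || p2 || p3) — p3 is true.
  17. (p11 || p7) — p11 is true.
  18. (!p9 || p1) — !p9 is true.
  19. (p6 || !p9 || !p3) — p6 is true.
  20. (!p2 || p4 || p6) — p4 is true.
  21. (!p13 || p10) — p10 is true.
  22. (!p7 || p6 || !p2) — !p2 is true.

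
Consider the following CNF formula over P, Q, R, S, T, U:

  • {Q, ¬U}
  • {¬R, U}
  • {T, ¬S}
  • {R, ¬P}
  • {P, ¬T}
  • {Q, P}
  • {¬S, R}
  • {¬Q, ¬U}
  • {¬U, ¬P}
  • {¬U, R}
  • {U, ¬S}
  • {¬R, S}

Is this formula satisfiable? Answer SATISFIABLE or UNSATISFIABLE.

SATISFIABLE

Branch on P: take P = False.
  then T is forced to False.
  then S is forced to False.
  then Q is forced to True.
  then U is forced to False.
  then R is forced to False.
Every clause has at least one true literal under this assignment.
So P = 0  Q = 1  R = 0  S = 0  T = 0  U = 0 is a satisfying assignment.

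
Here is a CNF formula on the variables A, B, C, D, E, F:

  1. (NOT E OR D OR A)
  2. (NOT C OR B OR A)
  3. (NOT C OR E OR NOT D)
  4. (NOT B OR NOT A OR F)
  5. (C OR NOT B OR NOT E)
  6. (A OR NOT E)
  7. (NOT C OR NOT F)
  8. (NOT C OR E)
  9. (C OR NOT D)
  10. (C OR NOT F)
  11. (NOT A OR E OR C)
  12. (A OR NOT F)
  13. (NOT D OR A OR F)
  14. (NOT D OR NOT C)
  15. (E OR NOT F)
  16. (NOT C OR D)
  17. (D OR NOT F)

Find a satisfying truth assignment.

A = 0, B = 1, C = 0, D = 0, E = 0, F = 0

Check each clause:
  1. (NOT E OR D OR A) — NOT E is true.
  2. (A OR NOT C OR B) — B is true.
  3. (NOT C OR NOT D OR E) — NOT C is true.
  4. (NOT B OR F OR NOT A) — NOT A is true.
  5. (NOT B OR NOT E OR C) — NOT E is true.
  6. (NOT E OR A) — NOT E is true.
  7. (NOT C OR NOT F) — NOT F is true.
  8. (E OR NOT C) — NOT C is true.
  9. (NOT D OR C) — NOT D is true.
  10. (NOT F OR C) — NOT F is true.
  11. (E OR C OR NOT A) — NOT A is true.
  12. (A OR NOT F) — NOT F is true.
  13. (A OR NOT D OR F) — NOT D is true.
  14. (NOT D OR NOT C) — NOT D is true.
  15. (E OR NOT F) — NOT F is true.
  16. (NOT C OR D) — NOT C is true.
  17. (D OR NOT F) — NOT F is true.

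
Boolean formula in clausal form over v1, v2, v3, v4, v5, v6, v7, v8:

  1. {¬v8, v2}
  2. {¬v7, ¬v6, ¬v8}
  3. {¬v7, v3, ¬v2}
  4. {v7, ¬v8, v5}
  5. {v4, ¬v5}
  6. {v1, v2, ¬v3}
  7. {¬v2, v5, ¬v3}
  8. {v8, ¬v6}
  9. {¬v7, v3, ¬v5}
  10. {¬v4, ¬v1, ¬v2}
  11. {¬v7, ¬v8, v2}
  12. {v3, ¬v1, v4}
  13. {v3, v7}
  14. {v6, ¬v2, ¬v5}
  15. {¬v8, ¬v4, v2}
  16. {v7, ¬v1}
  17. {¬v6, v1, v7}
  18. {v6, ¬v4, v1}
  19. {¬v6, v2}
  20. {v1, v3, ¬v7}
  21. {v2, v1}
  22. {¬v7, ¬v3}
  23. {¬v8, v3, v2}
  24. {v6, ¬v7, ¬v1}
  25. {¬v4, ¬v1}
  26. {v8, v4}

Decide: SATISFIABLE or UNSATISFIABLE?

v2 = True:
  v7 = True:
    propagation gives v3=True; an empty clause results — contradiction.
  v7 = False:
    propagation gives v3=True, v5=True, v4=True, v1=False; an empty clause results — contradiction.
v2 = False:
  propagation gives v8=False, v6=False, v1=True, v7=True; an empty clause results — contradiction.
Every branch closes, so no satisfying assignment exists.

UNSATISFIABLE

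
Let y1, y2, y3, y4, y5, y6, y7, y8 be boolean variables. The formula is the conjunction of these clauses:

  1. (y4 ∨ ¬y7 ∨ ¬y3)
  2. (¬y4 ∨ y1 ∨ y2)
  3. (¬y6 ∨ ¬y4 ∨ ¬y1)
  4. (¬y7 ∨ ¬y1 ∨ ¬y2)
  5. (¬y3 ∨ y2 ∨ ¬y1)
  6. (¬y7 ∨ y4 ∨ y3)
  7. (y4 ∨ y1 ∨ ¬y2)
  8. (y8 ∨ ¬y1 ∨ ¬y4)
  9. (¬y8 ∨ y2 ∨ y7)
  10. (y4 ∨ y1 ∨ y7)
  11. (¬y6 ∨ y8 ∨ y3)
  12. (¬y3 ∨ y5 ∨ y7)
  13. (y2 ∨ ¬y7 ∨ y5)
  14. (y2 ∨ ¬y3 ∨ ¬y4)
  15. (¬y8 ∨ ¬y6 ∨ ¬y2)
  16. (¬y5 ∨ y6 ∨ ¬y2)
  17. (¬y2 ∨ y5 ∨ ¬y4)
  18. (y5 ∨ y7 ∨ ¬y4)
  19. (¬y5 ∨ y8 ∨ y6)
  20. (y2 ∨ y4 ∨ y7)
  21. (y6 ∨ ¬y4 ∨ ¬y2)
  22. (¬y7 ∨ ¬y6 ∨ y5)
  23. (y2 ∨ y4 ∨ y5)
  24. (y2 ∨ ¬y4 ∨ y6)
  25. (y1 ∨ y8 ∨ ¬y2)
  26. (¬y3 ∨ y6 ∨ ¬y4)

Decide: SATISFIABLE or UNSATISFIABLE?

SATISFIABLE

Try y1 = True.
Try y2 = True.
  then y7 is forced to False.
Try y3 = False.
For the remaining variables, y4 = False, y5 = False, y6 = False, y8 = True works.
So y1 = 1, y2 = 1, y3 = 0, y4 = 0, y5 = 0, y6 = 0, y7 = 0, y8 = 1 is a satisfying assignment.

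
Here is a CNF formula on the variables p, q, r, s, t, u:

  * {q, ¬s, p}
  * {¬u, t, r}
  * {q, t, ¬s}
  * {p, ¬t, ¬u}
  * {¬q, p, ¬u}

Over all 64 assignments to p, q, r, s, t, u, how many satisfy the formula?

38

Split on p, then q.
  p=1, q=1: s free; 7 ways for (r,t,u) × 2^1 = 14.
  p=1, q=0: 11 of the 16 assignments to (r,s,t,u) work.
  p=0, q=1: forces u=0; r, s, t free → 2^3 = 8.
  p=0, q=0: 5 of the 16 assignments to (r,s,t,u) work.
Total: 14 + 11 + 8 + 5 = 38.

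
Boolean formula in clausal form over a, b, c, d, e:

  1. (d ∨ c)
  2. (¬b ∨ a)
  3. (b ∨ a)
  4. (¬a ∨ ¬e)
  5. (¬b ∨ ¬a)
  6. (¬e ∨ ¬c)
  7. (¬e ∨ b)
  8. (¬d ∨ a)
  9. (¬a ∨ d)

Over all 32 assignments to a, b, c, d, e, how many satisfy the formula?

2

The models are:
  a=1 b=0 c=0 d=1 e=0
  a=1 b=0 c=1 d=1 e=0
Count: 2.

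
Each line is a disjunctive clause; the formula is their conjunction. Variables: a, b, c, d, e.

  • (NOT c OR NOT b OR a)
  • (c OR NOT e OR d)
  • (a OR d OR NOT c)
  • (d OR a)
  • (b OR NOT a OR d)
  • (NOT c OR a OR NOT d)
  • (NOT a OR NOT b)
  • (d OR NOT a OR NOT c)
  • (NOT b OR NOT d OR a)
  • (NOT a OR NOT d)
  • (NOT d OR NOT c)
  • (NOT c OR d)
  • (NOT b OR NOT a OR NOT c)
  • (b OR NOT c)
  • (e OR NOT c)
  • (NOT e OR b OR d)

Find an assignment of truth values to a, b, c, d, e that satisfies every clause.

a=F, b=F, c=F, d=T, e=F

Check each clause:
  1. (a OR NOT b OR NOT c) — NOT c is true.
  2. (d OR c OR NOT e) — NOT e is true.
  3. (a OR d OR NOT c) — d is true.
  4. (d OR a) — d is true.
  5. (NOT a OR b OR d) — d is true.
  6. (a OR NOT c OR NOT d) — NOT c is true.
  7. (NOT a OR NOT b) — NOT b is true.
  8. (NOT a OR d OR NOT c) — d is true.
  9. (a OR NOT b OR NOT d) — NOT b is true.
  10. (NOT d OR NOT a) — NOT a is true.
  11. (NOT c OR NOT d) — NOT c is true.
  12. (NOT c OR d) — d is true.
  13. (NOT a OR NOT c OR NOT b) — NOT c is true.
  14. (NOT c OR b) — NOT c is true.
  15. (e OR NOT c) — NOT c is true.
  16. (b OR NOT e OR d) — NOT e is true.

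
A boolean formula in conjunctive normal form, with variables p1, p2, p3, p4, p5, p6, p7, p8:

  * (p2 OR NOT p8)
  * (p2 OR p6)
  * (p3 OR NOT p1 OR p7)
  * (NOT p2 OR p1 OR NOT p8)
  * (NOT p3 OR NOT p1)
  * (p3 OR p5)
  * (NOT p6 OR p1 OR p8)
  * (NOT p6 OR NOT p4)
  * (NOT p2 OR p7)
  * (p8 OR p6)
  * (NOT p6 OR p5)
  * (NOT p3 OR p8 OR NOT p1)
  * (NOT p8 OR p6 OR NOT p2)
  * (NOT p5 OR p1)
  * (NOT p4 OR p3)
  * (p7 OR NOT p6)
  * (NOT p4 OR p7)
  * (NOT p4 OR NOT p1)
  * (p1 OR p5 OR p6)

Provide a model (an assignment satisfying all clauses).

p4 occurs only negated in the remaining clauses — set p4 = False.
p7 occurs only positively in the remaining clauses — set p7 = True.
Branch on p1: take p1 = True.
  then p3 is forced to False.
  then p5 is forced to True.
For the remaining variables, p2 = True, p6 = True, p8 = True works.
Check each clause:
  1. (p2 OR NOT p8) — p2 is true.
  2. (p6 OR p2) — p2 is true.
  3. (p7 OR p3 OR NOT p1) — p7 is true.
  4. (NOT p8 OR NOT p2 OR p1) — p1 is true.
  5. (NOT p3 OR NOT p1) — NOT p3 is true.
  6. (p3 OR p5) — p5 is true.
  7. (NOT p6 OR p8 OR p1) — p8 is true.
  8. (NOT p6 OR NOT p4) — NOT p4 is true.
  9. (NOT p2 OR p7) — p7 is true.
  10. (p6 OR p8) — p8 is true.
  11. (NOT p6 OR p5) — p5 is true.
  12. (NOT p3 OR NOT p1 OR p8) — p8 is true.
  13. (NOT p2 OR p6 OR NOT p8) — p6 is true.
  14. (NOT p5 OR p1) — p1 is true.
  15. (p3 OR NOT p4) — NOT p4 is true.
  16. (p7 OR NOT p6) — p7 is true.
  17. (p7 OR NOT p4) — NOT p4 is true.
  18. (NOT p4 OR NOT p1) — NOT p4 is true.
  19. (p5 OR p1 OR p6) — p1 is true.

p1=1, p2=1, p3=0, p4=0, p5=1, p6=1, p7=1, p8=1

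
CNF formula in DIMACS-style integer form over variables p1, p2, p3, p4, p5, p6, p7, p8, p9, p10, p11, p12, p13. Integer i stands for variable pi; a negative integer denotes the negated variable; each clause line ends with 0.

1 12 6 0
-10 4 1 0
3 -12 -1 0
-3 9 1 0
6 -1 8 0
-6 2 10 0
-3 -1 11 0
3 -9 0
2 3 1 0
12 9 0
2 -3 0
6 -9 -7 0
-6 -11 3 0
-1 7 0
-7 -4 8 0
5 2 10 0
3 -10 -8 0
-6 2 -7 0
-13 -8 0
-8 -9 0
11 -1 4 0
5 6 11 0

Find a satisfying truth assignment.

p1=1, p2=1, p3=1, p4=0, p5=1, p6=0, p7=1, p8=1, p9=0, p10=0, p11=1, p12=1, p13=0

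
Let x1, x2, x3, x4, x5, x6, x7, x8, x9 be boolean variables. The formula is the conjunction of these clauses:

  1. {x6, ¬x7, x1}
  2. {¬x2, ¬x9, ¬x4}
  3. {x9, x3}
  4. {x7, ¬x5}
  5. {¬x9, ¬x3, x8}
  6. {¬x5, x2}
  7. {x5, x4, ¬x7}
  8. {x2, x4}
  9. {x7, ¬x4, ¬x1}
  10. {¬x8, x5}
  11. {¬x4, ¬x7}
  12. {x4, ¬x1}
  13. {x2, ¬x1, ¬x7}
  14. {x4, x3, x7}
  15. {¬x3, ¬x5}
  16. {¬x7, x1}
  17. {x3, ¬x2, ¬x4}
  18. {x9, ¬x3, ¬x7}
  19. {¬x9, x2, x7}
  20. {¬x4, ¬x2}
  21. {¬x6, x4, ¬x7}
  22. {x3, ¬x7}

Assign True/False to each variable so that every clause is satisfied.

Set x1 = False and propagate.
  then x7 is forced to False.
  then x5 is forced to False.
  then x8 is forced to False.
For the remaining variables, x2 = False, x3 = True, x4 = True, x6 = True, x9 = False works.

x1 = 0, x2 = 0, x3 = 1, x4 = 1, x5 = 0, x6 = 1, x7 = 0, x8 = 0, x9 = 0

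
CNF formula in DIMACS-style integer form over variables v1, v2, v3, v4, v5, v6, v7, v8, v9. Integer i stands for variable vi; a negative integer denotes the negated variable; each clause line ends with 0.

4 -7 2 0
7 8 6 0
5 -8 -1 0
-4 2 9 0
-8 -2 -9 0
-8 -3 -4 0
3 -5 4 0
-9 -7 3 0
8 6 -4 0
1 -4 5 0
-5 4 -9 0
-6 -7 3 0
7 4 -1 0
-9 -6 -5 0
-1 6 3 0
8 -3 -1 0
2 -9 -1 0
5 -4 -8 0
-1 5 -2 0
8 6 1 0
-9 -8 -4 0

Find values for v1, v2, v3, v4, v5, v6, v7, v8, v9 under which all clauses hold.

v1 = F, v2 = T, v3 = F, v4 = F, v5 = F, v6 = T, v7 = F, v8 = T, v9 = F

Check each clause:
  1. (¬v7 ∨ v2 ∨ v4) — ¬v7 is true.
  2. (v8 ∨ v6 ∨ v7) — v8 is true.
  3. (¬v1 ∨ v5 ∨ ¬v8) — ¬v1 is true.
  4. (v9 ∨ v2 ∨ ¬v4) — v2 is true.
  5. (¬v9 ∨ ¬v8 ∨ ¬v2) — ¬v9 is true.
  6. (¬v8 ∨ ¬v4 ∨ ¬v3) — ¬v4 is true.
  7. (v4 ∨ v3 ∨ ¬v5) — ¬v5 is true.
  8. (¬v7 ∨ v3 ∨ ¬v9) — ¬v7 is true.
  9. (v6 ∨ ¬v4 ∨ v8) — v8 is true.
  10. (v5 ∨ v1 ∨ ¬v4) — ¬v4 is true.
  11. (v4 ∨ ¬v9 ∨ ¬v5) — ¬v5 is true.
  12. (v3 ∨ ¬v7 ∨ ¬v6) — ¬v7 is true.
  13. (v7 ∨ v4 ∨ ¬v1) — ¬v1 is true.
  14. (¬v5 ∨ ¬v9 ∨ ¬v6) — ¬v5 is true.
  15. (¬v1 ∨ v3 ∨ v6) — ¬v1 is true.
  16. (v8 ∨ ¬v3 ∨ ¬v1) — v8 is true.
  17. (¬v1 ∨ v2 ∨ ¬v9) — v2 is true.
  18. (¬v4 ∨ v5 ∨ ¬v8) — ¬v4 is true.
  19. (¬v1 ∨ v5 ∨ ¬v2) — ¬v1 is true.
  20. (v1 ∨ v6 ∨ v8) — v8 is true.
  21. (¬v9 ∨ ¬v4 ∨ ¬v8) — ¬v4 is true.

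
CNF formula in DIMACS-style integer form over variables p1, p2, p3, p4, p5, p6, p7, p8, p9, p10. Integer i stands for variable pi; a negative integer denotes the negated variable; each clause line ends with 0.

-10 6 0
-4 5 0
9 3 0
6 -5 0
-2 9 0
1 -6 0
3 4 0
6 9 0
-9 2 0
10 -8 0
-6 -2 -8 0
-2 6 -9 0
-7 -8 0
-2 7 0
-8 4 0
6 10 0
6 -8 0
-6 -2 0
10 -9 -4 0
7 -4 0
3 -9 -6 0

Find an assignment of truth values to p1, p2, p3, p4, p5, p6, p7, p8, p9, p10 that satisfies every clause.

Pure literal: p1 appears only positively; assign p1 = True.
Pure literal: p3 appears only positively; assign p3 = True.
Branch on p2: take p2 = False.
  then p9 is forced to False.
  then p6 is forced to True.
For the remaining variables, p4 = True, p5 = True, p7 = True, p8 = False, p10 = True works.

p1=True, p2=False, p3=True, p4=True, p5=True, p6=True, p7=True, p8=False, p9=False, p10=True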